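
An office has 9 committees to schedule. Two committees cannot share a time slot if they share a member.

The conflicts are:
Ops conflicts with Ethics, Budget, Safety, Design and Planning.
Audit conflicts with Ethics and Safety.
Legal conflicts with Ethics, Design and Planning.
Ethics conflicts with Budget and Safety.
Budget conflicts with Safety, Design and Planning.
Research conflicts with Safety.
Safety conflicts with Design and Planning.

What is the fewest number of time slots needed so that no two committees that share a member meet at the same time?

4

Ops, Budget, Safety, Planning are mutually in conflict, so at least 4 time slots are needed.
4 time slots suffice: Ops=4, Audit=2, Legal=1, Ethics=3, Budget=2, Research=2, Safety=1, Design=3, Planning=3. No two conflicting committees share a time slot.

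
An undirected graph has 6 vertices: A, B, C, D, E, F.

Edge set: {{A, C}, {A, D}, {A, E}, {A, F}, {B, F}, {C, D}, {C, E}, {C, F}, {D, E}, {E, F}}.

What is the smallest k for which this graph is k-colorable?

A, C, E, F form a clique, so at least 4 colors are needed.
4 colors suffice: color 1 → {A, B}; color 2 → {C}; color 3 → {D, F}; color 4 → {E}. Each edge has distinct colors on its endpoints.

4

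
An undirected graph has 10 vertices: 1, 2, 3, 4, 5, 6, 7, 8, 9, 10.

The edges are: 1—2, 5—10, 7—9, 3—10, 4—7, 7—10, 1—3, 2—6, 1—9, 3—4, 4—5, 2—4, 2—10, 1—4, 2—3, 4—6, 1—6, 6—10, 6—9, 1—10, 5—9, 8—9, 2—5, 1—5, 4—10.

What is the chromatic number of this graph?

1, 2, 4, 5, 10 are mutually adjacent (a clique of size 5), so at least 5 colors are needed.
5 colors suffice: color a → {4, 9}; color b → {8, 10}; color c → {1, 7}; color d → {2}; color e → {3, 5, 6}. No two adjacent vertices share a color.

5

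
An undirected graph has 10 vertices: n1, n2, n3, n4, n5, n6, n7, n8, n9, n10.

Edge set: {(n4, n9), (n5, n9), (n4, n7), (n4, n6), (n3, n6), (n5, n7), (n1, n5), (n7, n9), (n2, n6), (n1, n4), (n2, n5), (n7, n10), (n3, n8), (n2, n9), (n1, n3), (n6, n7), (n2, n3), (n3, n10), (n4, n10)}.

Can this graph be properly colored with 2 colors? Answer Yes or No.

n5, n7, n9 are pairwise adjacent, so at least 3 colors are needed.
So 2 colors are not enough.

No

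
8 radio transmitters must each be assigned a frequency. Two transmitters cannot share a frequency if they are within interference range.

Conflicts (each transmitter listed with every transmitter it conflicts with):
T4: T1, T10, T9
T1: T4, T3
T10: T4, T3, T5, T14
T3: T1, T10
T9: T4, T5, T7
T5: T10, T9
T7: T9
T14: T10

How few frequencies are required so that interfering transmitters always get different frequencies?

T1 and T3 conflict, so at least 2 frequencies are needed.
A valid assignment using 2 frequencies: T4=2, T1=1, T10=1, T3=2, T9=1, T5=2, T7=2, T14=2. No two conflicting transmitters share a frequency.

2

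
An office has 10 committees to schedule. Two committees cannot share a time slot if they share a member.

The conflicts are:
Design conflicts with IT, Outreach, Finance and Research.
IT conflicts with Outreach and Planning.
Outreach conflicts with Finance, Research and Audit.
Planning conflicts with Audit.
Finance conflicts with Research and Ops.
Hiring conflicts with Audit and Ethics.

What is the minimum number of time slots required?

4

Design, Outreach, Finance, Research are mutually in conflict, so at least 4 time slots are needed.
4 time slots suffice: time slot 1 → {Outreach, Planning, Hiring, Ops}; time slot 2 → {Design, Audit, Ethics}; time slot 3 → {IT, Finance}; time slot 4 → {Research}. Every pair that conflicts lands in different time slots.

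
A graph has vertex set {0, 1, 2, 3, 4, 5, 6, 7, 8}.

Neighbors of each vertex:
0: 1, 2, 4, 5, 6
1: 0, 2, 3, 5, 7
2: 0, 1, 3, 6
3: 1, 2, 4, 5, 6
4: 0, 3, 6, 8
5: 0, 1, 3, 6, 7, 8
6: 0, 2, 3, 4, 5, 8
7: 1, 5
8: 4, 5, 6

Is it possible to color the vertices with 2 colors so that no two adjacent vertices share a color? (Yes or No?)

0, 1, 2 are pairwise adjacent, so at least 3 colors are needed.
So 2 colors are not enough.

No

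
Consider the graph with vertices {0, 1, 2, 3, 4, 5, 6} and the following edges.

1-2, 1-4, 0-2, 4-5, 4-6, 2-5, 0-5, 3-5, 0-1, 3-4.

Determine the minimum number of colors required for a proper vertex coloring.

3

0, 2, 5 are mutually adjacent, so at least 3 colors are needed.
A valid assignment using 3 colors: 0=green, 1=red, 2=blue, 3=green, 4=blue, 5=red, 6=red. No two adjacent vertices share a color.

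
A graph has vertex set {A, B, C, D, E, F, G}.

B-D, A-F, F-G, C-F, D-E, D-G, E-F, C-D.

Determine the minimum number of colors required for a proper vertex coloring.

2

E and F are adjacent, so at least 2 colors are needed.
2 colors suffice: color red → {D, F}; color blue → {A, B, C, E, G}. Every edge joins two different colors.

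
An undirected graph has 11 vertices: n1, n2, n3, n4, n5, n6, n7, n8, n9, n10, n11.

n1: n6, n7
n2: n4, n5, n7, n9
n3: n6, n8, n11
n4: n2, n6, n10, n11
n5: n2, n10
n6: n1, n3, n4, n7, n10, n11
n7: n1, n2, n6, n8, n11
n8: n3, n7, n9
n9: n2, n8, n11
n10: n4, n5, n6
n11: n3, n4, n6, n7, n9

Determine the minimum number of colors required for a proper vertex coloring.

3

n3, n6, n11 form a triangle, so at least 3 colors are needed.
3 colors suffice: color 1 → {n2, n6, n8}; color 2 → {n1, n10, n11}; color 3 → {n3, n4, n5, n7, n9}. Every edge joins two different colors.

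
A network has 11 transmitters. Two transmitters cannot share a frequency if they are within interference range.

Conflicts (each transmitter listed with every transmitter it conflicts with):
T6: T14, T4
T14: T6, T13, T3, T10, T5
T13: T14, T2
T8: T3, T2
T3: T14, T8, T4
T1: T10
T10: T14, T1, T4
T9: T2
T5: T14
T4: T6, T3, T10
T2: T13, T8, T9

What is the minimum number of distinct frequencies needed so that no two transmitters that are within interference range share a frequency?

The cycle T2-T13-T14-T3-T8-T2 has odd length 5, so it cannot be 2-colored; at least 3 frequencies are needed.
3 frequencies suffice: T6=2, T14=1, T13=2, T8=3, T3=2, T1=1, T10=2, T9=2, T5=2, T4=1, T2=1. Every pair that conflicts lands in different frequencies.

3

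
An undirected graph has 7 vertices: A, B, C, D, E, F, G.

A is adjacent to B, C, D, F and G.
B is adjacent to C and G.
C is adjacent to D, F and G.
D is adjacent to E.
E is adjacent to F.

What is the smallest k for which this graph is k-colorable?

4

A, B, C, G are mutually adjacent (a clique of size 4), so at least 4 colors are needed.
4 colors suffice: color 1 → {C, E}; color 2 → {A}; color 3 → {D, F, G}; color 4 → {B}. Each edge has distinct colors on its endpoints.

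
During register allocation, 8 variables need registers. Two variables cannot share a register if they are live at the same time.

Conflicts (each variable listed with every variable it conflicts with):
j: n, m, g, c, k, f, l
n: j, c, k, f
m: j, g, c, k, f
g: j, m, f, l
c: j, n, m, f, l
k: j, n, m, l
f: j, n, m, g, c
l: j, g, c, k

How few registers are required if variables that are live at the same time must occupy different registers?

4

j, n, c, f all conflict with each other, so at least 4 registers are needed.
4 registers suffice: register 1 → {j}; register 2 → {n, m, l}; register 3 → {g, c, k}; register 4 → {f}. No two conflicting variables share a register.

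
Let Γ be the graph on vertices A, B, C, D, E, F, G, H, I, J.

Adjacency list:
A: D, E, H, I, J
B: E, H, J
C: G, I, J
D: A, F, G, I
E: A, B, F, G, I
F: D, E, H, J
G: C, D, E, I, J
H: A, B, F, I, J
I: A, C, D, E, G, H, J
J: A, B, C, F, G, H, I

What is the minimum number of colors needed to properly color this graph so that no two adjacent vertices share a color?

C, G, I, J are pairwise adjacent (a clique of size 4), so at least 4 colors are needed.
One proper 4-coloring: A=green, B=red, C=yellow, D=blue, E=blue, F=red, G=green, H=yellow, I=red, J=blue. Every edge joins two different colors.

4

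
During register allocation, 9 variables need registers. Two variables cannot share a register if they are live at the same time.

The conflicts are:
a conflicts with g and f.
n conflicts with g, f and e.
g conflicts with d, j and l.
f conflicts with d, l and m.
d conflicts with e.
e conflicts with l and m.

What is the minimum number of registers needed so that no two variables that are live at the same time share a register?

n and f conflict, so at least 2 registers are needed.
Using 2 registers: a=2, n=2, g=1, f=1, d=2, e=1, j=2, l=2, m=2. Every pair that conflicts lands in different registers.

2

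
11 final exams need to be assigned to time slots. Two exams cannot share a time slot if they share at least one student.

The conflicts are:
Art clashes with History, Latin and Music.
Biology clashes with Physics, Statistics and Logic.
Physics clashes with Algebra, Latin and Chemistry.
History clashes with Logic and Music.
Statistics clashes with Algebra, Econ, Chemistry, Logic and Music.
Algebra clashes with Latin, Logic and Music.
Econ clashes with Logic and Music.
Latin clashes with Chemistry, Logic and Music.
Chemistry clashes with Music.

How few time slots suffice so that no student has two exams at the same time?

Statistics, Chemistry, Music are mutually in conflict, so at least 3 time slots are needed.
3 time slots suffice: time slot 1 → {Physics, Logic, Music}; time slot 2 → {History, Statistics, Latin}; time slot 3 → {Art, Biology, Algebra, Econ, Chemistry}. No two conflicting exams share a time slot.

3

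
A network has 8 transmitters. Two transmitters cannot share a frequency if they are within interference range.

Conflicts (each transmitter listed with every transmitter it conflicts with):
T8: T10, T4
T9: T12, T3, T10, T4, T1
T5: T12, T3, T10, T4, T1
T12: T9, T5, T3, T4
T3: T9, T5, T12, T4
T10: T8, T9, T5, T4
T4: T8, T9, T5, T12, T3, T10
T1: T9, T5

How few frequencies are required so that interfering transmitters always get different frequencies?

4

T9, T12, T3, T4 all conflict with each other, so at least 4 frequencies are needed.
4 frequencies suffice: frequency 1 → {T4, T1}; frequency 2 → {T8, T9, T5}; frequency 3 → {T12, T10}; frequency 4 → {T3}. No two conflicting transmitters share a frequency.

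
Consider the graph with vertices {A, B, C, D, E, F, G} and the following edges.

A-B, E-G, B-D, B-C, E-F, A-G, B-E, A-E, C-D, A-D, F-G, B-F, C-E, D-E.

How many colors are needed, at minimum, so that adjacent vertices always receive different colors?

A, B, D, E are mutually adjacent (a clique of size 4), so at least 4 colors are needed.
4 colors suffice: color 1 → {E}; color 2 → {B, G}; color 3 → {A, C, F}; color 4 → {D}. Every edge joins two different colors.

4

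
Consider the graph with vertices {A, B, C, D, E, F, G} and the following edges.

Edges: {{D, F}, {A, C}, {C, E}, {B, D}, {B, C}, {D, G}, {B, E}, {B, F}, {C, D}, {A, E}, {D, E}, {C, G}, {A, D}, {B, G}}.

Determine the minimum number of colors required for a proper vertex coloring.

4

B, C, D, E are mutually adjacent (a clique of size 4), so at least 4 colors are needed.
4 colors suffice: A=3, B=3, C=2, D=1, E=4, F=2, G=4. No two adjacent vertices share a color.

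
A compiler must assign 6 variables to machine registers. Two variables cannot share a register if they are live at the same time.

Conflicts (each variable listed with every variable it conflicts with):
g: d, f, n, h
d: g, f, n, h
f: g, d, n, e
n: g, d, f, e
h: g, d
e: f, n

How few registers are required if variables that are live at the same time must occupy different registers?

g, d, f, n all conflict with each other, so at least 4 registers are needed.
4 registers suffice: register 1 → {f, h}; register 2 → {g, e}; register 3 → {d}; register 4 → {n}. No two conflicting variables share a register.

4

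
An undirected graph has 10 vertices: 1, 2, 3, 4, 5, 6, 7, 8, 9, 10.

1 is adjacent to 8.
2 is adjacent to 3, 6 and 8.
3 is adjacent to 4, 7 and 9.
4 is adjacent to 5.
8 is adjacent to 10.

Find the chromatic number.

1 and 8 are adjacent, so at least 2 colors are needed.
One proper 2-coloring: 1=b, 2=b, 3=a, 4=b, 5=a, 6=a, 7=b, 8=a, 9=b, 10=b. No two adjacent vertices share a color.

2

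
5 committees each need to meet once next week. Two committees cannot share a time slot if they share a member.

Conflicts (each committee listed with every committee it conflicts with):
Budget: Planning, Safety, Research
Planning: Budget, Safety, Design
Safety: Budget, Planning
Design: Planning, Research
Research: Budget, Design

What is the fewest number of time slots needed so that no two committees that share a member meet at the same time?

Budget, Planning, Safety all conflict with each other, so at least 3 time slots are needed.
3 time slots suffice: time slot 1 → {Budget, Design}; time slot 2 → {Planning, Research}; time slot 3 → {Safety}. Each listed conflict is separated.

3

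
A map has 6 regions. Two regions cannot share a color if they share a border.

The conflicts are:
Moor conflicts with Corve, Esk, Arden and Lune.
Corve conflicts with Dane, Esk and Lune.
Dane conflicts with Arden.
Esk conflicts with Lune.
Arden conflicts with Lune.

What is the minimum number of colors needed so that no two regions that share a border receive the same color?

4

Moor, Corve, Esk, Lune all conflict with each other, so at least 4 colors are needed.
4 colors suffice: color 1 → {Moor, Dane}; color 2 → {Corve, Arden}; color 3 → {Lune}; color 4 → {Esk}. No two conflicting regions share a color.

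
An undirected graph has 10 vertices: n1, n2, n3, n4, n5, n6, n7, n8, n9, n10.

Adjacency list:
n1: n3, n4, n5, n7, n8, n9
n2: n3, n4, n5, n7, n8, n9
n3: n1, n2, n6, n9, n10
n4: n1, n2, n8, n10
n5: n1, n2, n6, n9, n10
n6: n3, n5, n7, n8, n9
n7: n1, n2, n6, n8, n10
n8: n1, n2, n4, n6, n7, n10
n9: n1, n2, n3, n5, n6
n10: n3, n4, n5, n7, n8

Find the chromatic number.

3

n1, n3, n9 form a triangle, so at least 3 colors are needed.
3 colors suffice: color 1 → {n3, n5, n8}; color 2 → {n1, n2, n6, n10}; color 3 → {n4, n7, n9}. No two adjacent vertices share a color.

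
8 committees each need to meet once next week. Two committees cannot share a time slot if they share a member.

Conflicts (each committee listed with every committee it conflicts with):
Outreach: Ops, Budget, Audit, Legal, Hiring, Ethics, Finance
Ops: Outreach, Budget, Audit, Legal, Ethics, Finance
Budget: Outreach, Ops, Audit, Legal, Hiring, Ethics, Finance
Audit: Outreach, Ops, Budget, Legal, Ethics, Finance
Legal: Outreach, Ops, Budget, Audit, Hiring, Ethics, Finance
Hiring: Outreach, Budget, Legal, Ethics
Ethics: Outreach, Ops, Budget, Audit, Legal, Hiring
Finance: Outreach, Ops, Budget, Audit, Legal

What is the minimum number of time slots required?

Outreach, Ops, Budget, Audit, Legal, Finance are mutually in conflict, so at least 6 time slots are needed.
6 time slots suffice: time slot 1 → {Legal}; time slot 2 → {Outreach}; time slot 3 → {Budget}; time slot 4 → {Ops, Hiring}; time slot 5 → {Ethics, Finance}; time slot 6 → {Audit}. Every pair that conflicts lands in different time slots.

6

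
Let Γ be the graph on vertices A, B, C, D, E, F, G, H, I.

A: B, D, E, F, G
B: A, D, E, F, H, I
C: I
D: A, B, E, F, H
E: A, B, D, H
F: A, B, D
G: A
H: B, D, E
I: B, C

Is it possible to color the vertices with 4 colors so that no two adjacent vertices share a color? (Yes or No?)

The chromatic number is 4. A, B, D, F are pairwise adjacent (a clique of size 4), so at least 4 colors are needed.
4 colors suffice: A=2, B=1, C=1, D=3, E=4, F=4, G=1, H=2, I=2.
That is already a proper 4-coloring.

Yes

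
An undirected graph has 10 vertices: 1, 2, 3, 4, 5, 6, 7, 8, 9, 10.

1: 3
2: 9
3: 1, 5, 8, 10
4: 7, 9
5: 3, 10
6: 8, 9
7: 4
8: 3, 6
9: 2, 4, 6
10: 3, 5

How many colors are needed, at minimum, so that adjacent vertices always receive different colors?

3, 5, 10 form a triangle, so at least 3 colors are needed.
3 colors suffice: 1=blue, 2=blue, 3=red, 4=blue, 5=green, 6=blue, 7=red, 8=green, 9=red, 10=blue. Each edge has distinct colors on its endpoints.

3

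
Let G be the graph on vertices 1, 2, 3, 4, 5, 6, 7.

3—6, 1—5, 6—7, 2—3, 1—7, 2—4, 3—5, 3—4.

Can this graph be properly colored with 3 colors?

Yes

The chromatic number is 3. 2, 3, 4 are mutually adjacent, so at least 3 colors are needed.
3 colors suffice: 1=c, 2=c, 3=a, 4=b, 5=b, 6=b, 7=a.
That is already a proper 3-coloring.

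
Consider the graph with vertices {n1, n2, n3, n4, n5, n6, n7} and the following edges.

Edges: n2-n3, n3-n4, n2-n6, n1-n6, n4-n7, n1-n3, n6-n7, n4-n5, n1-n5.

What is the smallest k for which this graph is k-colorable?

The cycle n3-n2-n6-n7-n4-n3 has odd length 5, so it cannot be 2-colored; at least 3 colors are needed.
3 colors suffice: color 1 → {n4, n6}; color 2 → {n3, n5, n7}; color 3 → {n1, n2}. Every edge joins two different colors.

3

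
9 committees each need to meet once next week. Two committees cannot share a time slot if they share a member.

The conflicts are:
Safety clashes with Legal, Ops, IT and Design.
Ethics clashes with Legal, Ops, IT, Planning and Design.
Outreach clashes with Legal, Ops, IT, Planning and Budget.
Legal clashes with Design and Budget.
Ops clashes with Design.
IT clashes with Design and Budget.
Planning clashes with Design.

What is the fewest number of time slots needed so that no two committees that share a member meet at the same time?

3

Outreach, Legal, Budget all conflict with each other, so at least 3 time slots are needed.
Using 3 time slots: Safety=3, Ethics=3, Outreach=1, Legal=2, Ops=2, IT=2, Planning=2, Design=1, Budget=3. Each listed conflict is separated.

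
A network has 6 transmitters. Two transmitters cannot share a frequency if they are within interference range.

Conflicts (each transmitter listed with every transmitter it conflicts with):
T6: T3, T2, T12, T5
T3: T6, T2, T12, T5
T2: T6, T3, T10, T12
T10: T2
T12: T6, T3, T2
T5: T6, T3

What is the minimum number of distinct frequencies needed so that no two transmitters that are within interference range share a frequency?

T6, T3, T2, T12 all conflict with each other, so at least 4 frequencies are needed.
4 frequencies suffice: frequency 1 → {T2, T5}; frequency 2 → {T6, T10}; frequency 3 → {T3}; frequency 4 → {T12}. Every pair that conflicts lands in different frequencies.

4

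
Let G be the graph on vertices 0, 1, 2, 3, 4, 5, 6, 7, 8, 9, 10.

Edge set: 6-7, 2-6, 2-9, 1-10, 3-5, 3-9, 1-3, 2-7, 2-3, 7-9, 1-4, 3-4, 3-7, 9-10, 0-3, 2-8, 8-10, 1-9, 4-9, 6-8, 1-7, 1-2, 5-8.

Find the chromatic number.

1, 2, 3, 7, 9 are pairwise adjacent (a clique of size 5), so at least 5 colors are needed.
5 colors suffice: color red → {3, 8}; color blue → {0, 5, 6, 9}; color green → {1}; color yellow → {2, 4, 10}; color purple → {7}. Each edge has distinct colors on its endpoints.

5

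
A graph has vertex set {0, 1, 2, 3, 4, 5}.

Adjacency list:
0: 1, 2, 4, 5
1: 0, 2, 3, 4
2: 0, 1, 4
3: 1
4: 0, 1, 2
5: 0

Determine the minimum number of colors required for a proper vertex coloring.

0, 1, 2, 4 are mutually adjacent (a clique of size 4), so at least 4 colors are needed.
One proper 4-coloring: 0=b, 1=a, 2=c, 3=b, 4=d, 5=a. Every edge joins two different colors.

4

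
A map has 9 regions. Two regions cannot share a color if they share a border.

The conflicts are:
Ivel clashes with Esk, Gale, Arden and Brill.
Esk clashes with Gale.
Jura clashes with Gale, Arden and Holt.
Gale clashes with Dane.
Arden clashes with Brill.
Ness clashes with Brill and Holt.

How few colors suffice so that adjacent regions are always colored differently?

Ivel, Arden, Brill pairwise conflict, so at least 3 colors are needed.
A valid assignment using 3 colors: Ivel=2, Esk=3, Jura=2, Gale=1, Arden=3, Ness=2, Brill=1, Holt=1, Dane=2. No two conflicting regions share a color.

3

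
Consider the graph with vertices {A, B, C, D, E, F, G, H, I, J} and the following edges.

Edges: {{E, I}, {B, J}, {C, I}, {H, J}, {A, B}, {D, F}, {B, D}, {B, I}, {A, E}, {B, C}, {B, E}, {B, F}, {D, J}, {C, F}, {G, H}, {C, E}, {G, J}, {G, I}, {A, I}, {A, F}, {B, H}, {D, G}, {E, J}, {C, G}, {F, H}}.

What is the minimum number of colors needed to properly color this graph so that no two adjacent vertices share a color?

4

B, C, E, I form a clique, so at least 4 colors are needed.
A valid assignment using 4 colors: A=blue, B=red, C=blue, D=yellow, E=green, F=green, G=red, H=yellow, I=yellow, J=blue. Every edge joins two different colors.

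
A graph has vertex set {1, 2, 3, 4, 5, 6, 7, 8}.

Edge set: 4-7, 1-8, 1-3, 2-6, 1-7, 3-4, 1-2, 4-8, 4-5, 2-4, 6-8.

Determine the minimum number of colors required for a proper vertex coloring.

4 and 8 are adjacent, so at least 2 colors are needed.
2 colors suffice: 1=red, 2=blue, 3=blue, 4=red, 5=blue, 6=red, 7=blue, 8=blue. No two adjacent vertices share a color.

2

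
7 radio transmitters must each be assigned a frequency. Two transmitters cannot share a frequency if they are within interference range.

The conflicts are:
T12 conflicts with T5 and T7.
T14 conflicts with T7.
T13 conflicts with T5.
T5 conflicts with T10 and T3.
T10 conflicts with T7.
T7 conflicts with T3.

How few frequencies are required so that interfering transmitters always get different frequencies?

T13 and T5 conflict, so at least 2 frequencies are needed.
2 frequencies suffice: T12=2, T14=2, T13=2, T5=1, T10=2, T7=1, T3=2. Each listed conflict is separated.

2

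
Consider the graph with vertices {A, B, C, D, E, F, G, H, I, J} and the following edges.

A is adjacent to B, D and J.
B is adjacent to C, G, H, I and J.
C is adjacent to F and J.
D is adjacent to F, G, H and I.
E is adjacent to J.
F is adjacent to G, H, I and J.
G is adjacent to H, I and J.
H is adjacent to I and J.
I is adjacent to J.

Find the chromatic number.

5

B, G, H, I, J are pairwise adjacent (a clique of size 5), so at least 5 colors are needed.
One proper 5-coloring: A=2, B=3, C=2, D=1, E=2, F=3, G=5, H=4, I=2, J=1. Every edge joins two different colors.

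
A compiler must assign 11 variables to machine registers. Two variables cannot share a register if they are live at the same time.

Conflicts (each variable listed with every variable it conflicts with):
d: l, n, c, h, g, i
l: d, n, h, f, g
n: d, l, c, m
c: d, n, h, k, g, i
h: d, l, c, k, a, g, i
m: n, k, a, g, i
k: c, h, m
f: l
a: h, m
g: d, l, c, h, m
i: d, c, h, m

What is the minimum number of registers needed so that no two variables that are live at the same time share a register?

4

d, c, h, i pairwise conflict, so at least 4 registers are needed.
A valid assignment using 4 registers: d=3, l=2, n=4, c=2, h=1, m=1, k=3, f=1, a=2, g=4, i=4. Each listed conflict is separated.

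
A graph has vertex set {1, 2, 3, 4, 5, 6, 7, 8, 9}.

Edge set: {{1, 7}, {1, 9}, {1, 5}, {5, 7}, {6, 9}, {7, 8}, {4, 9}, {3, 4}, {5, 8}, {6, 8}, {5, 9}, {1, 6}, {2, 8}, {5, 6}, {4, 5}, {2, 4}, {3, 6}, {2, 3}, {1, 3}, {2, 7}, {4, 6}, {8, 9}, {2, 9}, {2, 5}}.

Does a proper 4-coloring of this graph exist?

Yes

The chromatic number is 4. 2, 5, 7, 8 form a clique, so at least 4 colors are needed.
A valid assignment using 4 colors: 1=yellow, 2=blue, 3=red, 4=yellow, 5=red, 6=blue, 7=green, 8=yellow, 9=green.
That is already a proper 4-coloring.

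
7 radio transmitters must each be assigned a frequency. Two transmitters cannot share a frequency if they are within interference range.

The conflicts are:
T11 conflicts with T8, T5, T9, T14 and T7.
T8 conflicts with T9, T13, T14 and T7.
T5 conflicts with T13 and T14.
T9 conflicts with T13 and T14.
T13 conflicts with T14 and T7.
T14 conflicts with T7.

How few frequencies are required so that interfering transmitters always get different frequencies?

4

T8, T13, T14, T7 are mutually in conflict, so at least 4 frequencies are needed.
Using 4 frequencies: T11=3, T8=2, T5=2, T9=4, T13=3, T14=1, T7=4. Every pair that conflicts lands in different frequencies.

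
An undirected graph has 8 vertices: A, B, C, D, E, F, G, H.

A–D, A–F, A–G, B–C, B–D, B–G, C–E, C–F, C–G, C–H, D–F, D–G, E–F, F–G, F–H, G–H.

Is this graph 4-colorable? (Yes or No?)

Yes

The chromatic number is 4. A, D, F, G are pairwise adjacent (a clique of size 4), so at least 4 colors are needed.
4 colors suffice: color 1 → {B, F}; color 2 → {E, G}; color 3 → {C, D}; color 4 → {A, H}.
That is already a proper 4-coloring.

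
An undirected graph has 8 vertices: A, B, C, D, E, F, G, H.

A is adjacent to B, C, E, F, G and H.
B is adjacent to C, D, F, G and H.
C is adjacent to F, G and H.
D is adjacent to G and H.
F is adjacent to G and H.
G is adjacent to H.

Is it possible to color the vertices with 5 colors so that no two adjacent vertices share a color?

A, B, C, F, G, H form a clique, so at least 6 colors are needed.
So 5 colors are not enough.

No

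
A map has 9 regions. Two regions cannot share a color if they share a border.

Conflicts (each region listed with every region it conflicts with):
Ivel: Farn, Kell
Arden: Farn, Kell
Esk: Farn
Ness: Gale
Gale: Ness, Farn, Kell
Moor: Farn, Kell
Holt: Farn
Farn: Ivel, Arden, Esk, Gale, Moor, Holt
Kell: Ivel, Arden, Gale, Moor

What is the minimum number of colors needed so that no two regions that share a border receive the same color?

2

Gale and Kell conflict, so at least 2 colors are needed.
2 colors suffice: color 1 → {Ness, Farn, Kell}; color 2 → {Ivel, Arden, Esk, Gale, Moor, Holt}. No two conflicting regions share a color.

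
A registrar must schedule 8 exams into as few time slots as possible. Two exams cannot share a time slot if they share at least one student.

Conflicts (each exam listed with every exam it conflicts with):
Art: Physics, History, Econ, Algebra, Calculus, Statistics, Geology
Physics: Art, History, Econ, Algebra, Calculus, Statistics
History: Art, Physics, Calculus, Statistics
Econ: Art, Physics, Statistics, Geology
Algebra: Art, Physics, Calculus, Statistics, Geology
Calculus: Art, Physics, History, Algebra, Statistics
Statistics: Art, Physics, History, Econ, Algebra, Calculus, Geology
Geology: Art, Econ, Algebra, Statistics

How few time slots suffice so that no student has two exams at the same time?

5

Art, Physics, Algebra, Calculus, Statistics are mutually in conflict, so at least 5 time slots are needed.
5 time slots suffice: time slot 1 → {Art}; time slot 2 → {Statistics}; time slot 3 → {Physics, Geology}; time slot 4 → {History, Econ, Algebra}; time slot 5 → {Calculus}. Every pair that conflicts lands in different time slots.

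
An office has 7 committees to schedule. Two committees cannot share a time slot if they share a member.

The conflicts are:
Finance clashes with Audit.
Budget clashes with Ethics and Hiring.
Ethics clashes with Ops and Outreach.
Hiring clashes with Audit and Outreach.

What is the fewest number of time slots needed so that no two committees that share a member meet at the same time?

2

Finance and Audit conflict, so at least 2 time slots are needed.
2 time slots suffice: time slot 1 → {Finance, Ethics, Hiring}; time slot 2 → {Budget, Ops, Audit, Outreach}. Each listed conflict is separated.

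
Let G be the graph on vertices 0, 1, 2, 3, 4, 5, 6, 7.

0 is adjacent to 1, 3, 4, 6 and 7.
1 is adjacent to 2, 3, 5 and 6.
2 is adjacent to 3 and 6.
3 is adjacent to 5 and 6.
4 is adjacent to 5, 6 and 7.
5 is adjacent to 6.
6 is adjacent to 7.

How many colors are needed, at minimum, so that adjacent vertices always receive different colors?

4

0, 1, 3, 6 are mutually adjacent (a clique of size 4), so at least 4 colors are needed.
4 colors suffice: 0=blue, 1=green, 2=blue, 3=yellow, 4=green, 5=blue, 6=red, 7=yellow. No two adjacent vertices share a color.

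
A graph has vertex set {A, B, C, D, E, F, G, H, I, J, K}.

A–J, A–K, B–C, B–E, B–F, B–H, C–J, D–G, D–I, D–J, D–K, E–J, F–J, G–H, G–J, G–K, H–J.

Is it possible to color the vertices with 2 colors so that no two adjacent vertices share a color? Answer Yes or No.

No

G, H, J are mutually adjacent, so at least 3 colors are needed.
So 2 colors are not enough.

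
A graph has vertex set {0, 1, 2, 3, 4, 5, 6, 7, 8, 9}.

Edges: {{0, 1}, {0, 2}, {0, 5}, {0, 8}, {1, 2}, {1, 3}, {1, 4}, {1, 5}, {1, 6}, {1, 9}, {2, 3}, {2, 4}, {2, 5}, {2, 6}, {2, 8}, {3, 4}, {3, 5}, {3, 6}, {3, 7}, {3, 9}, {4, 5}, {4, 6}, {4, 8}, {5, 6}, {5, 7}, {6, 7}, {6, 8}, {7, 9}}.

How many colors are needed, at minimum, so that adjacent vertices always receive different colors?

1, 2, 3, 4, 5, 6 are pairwise adjacent (a clique of size 6), so at least 6 colors are needed.
One proper 6-coloring: 0=blue, 1=purple, 2=red, 3=yellow, 4=orange, 5=green, 6=blue, 7=red, 8=green, 9=blue. Each edge has distinct colors on its endpoints.

6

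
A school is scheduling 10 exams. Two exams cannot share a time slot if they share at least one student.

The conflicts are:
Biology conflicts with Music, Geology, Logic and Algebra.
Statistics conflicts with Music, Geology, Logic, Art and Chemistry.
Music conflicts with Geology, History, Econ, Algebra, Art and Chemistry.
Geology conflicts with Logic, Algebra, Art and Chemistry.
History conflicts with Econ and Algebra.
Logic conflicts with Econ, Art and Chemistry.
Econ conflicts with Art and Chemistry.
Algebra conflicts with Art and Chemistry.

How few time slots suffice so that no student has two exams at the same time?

Statistics, Music, Geology, Art pairwise conflict, so at least 4 time slots are needed.
4 time slots suffice: time slot 1 → {Music, Logic}; time slot 2 → {Geology, Econ}; time slot 3 → {Biology, History, Art, Chemistry}; time slot 4 → {Statistics, Algebra}. Every pair that conflicts lands in different time slots.

4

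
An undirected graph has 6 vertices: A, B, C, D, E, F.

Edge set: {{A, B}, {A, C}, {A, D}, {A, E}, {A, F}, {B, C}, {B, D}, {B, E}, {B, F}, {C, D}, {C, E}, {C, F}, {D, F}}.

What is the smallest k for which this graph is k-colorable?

A, B, C, D, F are pairwise adjacent (a clique of size 5), so at least 5 colors are needed.
5 colors suffice: color 1 → {C}; color 2 → {B}; color 3 → {A}; color 4 → {D, E}; color 5 → {F}. Each edge has distinct colors on its endpoints.

5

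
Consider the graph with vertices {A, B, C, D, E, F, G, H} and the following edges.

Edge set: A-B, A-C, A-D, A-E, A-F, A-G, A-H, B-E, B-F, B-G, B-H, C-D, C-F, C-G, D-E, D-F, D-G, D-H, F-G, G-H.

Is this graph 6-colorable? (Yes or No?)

Yes

The chromatic number is 5. A, C, D, F, G form a clique, so at least 5 colors are needed.
5 colors suffice: A=1, B=3, C=5, D=3, E=2, F=4, G=2, H=4.
Since 6 ≥ 5, a proper 6-coloring certainly exists.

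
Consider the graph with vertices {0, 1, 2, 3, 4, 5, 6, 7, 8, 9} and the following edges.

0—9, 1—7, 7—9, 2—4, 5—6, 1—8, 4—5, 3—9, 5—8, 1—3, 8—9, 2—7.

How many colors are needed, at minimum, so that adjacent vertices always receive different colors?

2

1 and 3 are adjacent, so at least 2 colors are needed.
One proper 2-coloring: 0=b, 1=a, 2=a, 3=b, 4=b, 5=a, 6=b, 7=b, 8=b, 9=a. No two adjacent vertices share a color.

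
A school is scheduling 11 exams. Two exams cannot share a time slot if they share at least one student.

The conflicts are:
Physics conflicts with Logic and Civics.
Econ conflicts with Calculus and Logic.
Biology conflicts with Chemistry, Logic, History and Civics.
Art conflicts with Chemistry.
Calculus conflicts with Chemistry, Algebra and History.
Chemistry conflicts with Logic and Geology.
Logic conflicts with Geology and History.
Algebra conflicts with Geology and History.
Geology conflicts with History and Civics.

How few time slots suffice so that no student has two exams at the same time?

3

Calculus, Algebra, History pairwise conflict, so at least 3 time slots are needed.
Using 3 time slots: Physics=2, Econ=2, Biology=3, Art=1, Calculus=3, Chemistry=2, Logic=1, Algebra=1, Geology=3, History=2, Civics=1. No two conflicting exams share a time slot.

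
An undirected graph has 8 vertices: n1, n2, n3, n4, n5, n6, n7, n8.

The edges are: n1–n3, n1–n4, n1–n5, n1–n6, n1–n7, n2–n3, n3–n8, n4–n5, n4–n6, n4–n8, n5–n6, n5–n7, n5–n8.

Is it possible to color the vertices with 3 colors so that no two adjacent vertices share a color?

n1, n4, n5, n6 are mutually adjacent (a clique of size 4), so at least 4 colors are needed.
So 3 colors are not enough.

No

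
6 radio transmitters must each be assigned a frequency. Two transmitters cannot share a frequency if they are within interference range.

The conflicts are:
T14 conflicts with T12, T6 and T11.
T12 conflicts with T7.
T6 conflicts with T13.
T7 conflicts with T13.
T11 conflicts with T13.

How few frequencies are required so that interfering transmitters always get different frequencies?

The cycle T6-T13-T7-T12-T14-T6 has odd length 5, so it cannot be 2-colored; at least 3 frequencies are needed.
A valid assignment using 3 frequencies: T14=1, T12=3, T6=2, T7=2, T11=2, T13=1. No two conflicting transmitters share a frequency.

3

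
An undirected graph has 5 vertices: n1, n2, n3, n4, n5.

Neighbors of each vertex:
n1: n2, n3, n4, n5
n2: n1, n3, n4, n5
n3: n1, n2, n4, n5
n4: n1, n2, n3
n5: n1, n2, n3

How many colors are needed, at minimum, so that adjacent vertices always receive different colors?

n1, n2, n3, n5 are mutually adjacent (a clique of size 4), so at least 4 colors are needed.
4 colors suffice: color 1 → {n3}; color 2 → {n2}; color 3 → {n1}; color 4 → {n4, n5}. Every edge joins two different colors.

4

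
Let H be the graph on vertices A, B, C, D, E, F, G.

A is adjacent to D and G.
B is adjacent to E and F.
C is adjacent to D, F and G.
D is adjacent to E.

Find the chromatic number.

The cycle F-C-D-E-B-F has odd length 5, so it cannot be 2-colored; at least 3 colors are needed.
A valid assignment using 3 colors: A=blue, B=red, C=blue, D=red, E=blue, F=green, G=red. Each edge has distinct colors on its endpoints.

3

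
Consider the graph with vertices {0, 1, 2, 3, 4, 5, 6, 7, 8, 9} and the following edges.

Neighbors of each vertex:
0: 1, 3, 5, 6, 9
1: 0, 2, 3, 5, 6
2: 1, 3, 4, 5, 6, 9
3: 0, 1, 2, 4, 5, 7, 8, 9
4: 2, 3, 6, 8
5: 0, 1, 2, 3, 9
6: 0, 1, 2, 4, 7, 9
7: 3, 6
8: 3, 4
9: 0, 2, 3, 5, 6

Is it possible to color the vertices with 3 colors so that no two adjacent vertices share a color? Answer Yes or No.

2, 3, 5, 9 are pairwise adjacent (a clique of size 4), so at least 4 colors are needed.
So 3 colors are not enough.

No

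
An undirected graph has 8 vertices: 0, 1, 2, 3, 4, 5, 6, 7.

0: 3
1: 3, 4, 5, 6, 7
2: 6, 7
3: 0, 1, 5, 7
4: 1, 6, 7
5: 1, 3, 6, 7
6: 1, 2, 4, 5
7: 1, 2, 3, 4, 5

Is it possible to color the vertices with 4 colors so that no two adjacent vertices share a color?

Yes

The chromatic number is 4. 1, 3, 5, 7 form a clique, so at least 4 colors are needed.
4 colors suffice: color red → {0, 1, 2}; color blue → {6, 7}; color green → {4, 5}; color yellow → {3}.
That is already a proper 4-coloring.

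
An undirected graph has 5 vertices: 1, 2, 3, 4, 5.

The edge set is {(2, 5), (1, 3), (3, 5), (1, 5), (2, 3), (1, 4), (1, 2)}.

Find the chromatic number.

4

1, 2, 3, 5 form a clique, so at least 4 colors are needed.
4 colors suffice: color a → {1}; color b → {2, 4}; color c → {3}; color d → {5}. Every edge joins two different colors.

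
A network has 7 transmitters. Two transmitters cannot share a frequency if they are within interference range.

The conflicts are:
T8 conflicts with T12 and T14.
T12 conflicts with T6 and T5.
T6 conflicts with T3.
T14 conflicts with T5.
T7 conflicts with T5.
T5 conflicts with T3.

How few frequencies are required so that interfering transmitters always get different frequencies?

2

T12 and T6 conflict, so at least 2 frequencies are needed.
2 frequencies suffice: frequency 1 → {T8, T6, T5}; frequency 2 → {T12, T14, T7, T3}. Every pair that conflicts lands in different frequencies.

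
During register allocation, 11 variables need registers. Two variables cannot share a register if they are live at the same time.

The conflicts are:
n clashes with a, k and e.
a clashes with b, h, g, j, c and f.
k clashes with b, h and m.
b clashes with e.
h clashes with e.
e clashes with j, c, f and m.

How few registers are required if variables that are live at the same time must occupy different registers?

2

k and b conflict, so at least 2 registers are needed.
2 registers suffice: register 1 → {a, k, e}; register 2 → {n, b, h, g, j, c, f, m}. No two conflicting variables share a register.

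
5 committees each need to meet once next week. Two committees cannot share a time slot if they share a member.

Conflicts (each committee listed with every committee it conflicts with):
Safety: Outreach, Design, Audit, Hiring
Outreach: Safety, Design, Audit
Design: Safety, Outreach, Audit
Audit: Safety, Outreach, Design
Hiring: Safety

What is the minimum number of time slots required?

4

Safety, Outreach, Design, Audit are mutually in conflict, so at least 4 time slots are needed.
4 time slots suffice: Safety=1, Outreach=4, Design=2, Audit=3, Hiring=2. Each listed conflict is separated.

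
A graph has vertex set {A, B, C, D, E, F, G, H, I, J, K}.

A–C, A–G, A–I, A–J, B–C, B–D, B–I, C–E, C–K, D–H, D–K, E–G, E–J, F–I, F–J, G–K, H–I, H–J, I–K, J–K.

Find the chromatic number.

2

A and G are adjacent, so at least 2 colors are needed.
2 colors suffice: color 1 → {C, D, G, I, J}; color 2 → {A, B, E, F, H, K}. No two adjacent vertices share a color.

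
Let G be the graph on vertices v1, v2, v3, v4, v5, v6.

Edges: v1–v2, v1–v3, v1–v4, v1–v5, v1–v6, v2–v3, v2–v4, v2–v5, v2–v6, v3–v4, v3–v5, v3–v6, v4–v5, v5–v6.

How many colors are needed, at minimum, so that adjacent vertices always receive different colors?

5

v1, v2, v3, v5, v6 are pairwise adjacent (a clique of size 5), so at least 5 colors are needed.
One proper 5-coloring: v1=4, v2=3, v3=1, v4=5, v5=2, v6=5. Every edge joins two different colors.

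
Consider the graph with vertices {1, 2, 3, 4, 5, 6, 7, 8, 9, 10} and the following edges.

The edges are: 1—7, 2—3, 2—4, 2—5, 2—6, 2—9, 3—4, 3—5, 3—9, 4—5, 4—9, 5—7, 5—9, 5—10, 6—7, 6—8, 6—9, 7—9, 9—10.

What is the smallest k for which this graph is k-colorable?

5

2, 3, 4, 5, 9 are pairwise adjacent (a clique of size 5), so at least 5 colors are needed.
5 colors suffice: color a → {1, 8, 9}; color b → {5, 6}; color c → {2, 7, 10}; color d → {3}; color e → {4}. Every edge joins two different colors.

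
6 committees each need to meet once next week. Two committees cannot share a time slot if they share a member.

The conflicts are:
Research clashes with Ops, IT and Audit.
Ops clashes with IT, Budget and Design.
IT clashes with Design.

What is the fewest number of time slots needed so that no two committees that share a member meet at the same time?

Ops, IT, Design pairwise conflict, so at least 3 time slots are needed.
3 time slots suffice: time slot 1 → {Ops, Audit}; time slot 2 → {IT, Budget}; time slot 3 → {Research, Design}. Each listed conflict is separated.

3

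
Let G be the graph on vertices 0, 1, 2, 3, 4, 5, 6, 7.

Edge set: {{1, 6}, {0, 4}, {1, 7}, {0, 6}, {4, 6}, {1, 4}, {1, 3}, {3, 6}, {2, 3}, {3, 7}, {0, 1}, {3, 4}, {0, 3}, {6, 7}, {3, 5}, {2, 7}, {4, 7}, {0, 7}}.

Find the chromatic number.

0, 1, 3, 4, 6, 7 form a clique, so at least 6 colors are needed.
6 colors suffice: color a → {3}; color b → {5, 7}; color c → {2, 4}; color d → {1}; color e → {0}; color f → {6}. Every edge joins two different colors.

6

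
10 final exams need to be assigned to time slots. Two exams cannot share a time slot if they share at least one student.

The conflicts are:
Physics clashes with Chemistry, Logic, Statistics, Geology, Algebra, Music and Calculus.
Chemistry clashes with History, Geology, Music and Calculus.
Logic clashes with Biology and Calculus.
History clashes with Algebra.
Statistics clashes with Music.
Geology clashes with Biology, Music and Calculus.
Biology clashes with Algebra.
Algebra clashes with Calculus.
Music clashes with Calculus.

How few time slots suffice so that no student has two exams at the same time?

Physics, Chemistry, Geology, Music, Calculus pairwise conflict, so at least 5 time slots are needed.
5 time slots suffice: Physics=1, Chemistry=3, Logic=3, History=1, Statistics=2, Geology=4, Biology=1, Algebra=3, Music=5, Calculus=2. No two conflicting exams share a time slot.

5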